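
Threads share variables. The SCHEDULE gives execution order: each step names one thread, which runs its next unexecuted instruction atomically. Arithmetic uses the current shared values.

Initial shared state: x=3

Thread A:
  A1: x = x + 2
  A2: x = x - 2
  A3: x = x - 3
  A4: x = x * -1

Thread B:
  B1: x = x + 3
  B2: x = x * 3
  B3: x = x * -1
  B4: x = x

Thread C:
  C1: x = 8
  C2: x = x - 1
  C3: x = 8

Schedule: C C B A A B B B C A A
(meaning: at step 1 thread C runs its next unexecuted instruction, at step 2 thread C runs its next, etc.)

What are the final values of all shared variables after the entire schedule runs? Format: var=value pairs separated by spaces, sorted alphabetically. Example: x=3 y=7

Answer: x=-5

Derivation:
Step 1: thread C executes C1 (x = 8). Shared: x=8. PCs: A@0 B@0 C@1
Step 2: thread C executes C2 (x = x - 1). Shared: x=7. PCs: A@0 B@0 C@2
Step 3: thread B executes B1 (x = x + 3). Shared: x=10. PCs: A@0 B@1 C@2
Step 4: thread A executes A1 (x = x + 2). Shared: x=12. PCs: A@1 B@1 C@2
Step 5: thread A executes A2 (x = x - 2). Shared: x=10. PCs: A@2 B@1 C@2
Step 6: thread B executes B2 (x = x * 3). Shared: x=30. PCs: A@2 B@2 C@2
Step 7: thread B executes B3 (x = x * -1). Shared: x=-30. PCs: A@2 B@3 C@2
Step 8: thread B executes B4 (x = x). Shared: x=-30. PCs: A@2 B@4 C@2
Step 9: thread C executes C3 (x = 8). Shared: x=8. PCs: A@2 B@4 C@3
Step 10: thread A executes A3 (x = x - 3). Shared: x=5. PCs: A@3 B@4 C@3
Step 11: thread A executes A4 (x = x * -1). Shared: x=-5. PCs: A@4 B@4 C@3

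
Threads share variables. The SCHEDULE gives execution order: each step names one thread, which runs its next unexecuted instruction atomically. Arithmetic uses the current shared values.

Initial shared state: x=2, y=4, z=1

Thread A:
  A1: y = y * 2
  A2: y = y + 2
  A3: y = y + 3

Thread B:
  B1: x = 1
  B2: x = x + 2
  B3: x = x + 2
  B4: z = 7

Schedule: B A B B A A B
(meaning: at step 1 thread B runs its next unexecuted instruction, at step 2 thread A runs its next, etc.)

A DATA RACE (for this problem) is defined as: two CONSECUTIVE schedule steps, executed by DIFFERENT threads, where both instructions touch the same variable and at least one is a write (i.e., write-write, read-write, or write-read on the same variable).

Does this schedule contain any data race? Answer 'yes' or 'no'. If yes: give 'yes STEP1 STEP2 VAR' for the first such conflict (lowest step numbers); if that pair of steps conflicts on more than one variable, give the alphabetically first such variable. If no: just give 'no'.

Steps 1,2: B(r=-,w=x) vs A(r=y,w=y). No conflict.
Steps 2,3: A(r=y,w=y) vs B(r=x,w=x). No conflict.
Steps 3,4: same thread (B). No race.
Steps 4,5: B(r=x,w=x) vs A(r=y,w=y). No conflict.
Steps 5,6: same thread (A). No race.
Steps 6,7: A(r=y,w=y) vs B(r=-,w=z). No conflict.

Answer: no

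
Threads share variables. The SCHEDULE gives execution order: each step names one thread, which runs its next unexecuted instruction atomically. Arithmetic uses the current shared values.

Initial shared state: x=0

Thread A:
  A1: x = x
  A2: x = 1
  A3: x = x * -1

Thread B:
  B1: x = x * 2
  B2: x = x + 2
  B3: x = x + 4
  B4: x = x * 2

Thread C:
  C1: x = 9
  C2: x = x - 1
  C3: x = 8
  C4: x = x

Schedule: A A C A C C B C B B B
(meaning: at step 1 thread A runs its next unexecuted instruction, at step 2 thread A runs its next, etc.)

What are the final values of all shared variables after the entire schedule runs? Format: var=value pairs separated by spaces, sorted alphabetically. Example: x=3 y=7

Answer: x=44

Derivation:
Step 1: thread A executes A1 (x = x). Shared: x=0. PCs: A@1 B@0 C@0
Step 2: thread A executes A2 (x = 1). Shared: x=1. PCs: A@2 B@0 C@0
Step 3: thread C executes C1 (x = 9). Shared: x=9. PCs: A@2 B@0 C@1
Step 4: thread A executes A3 (x = x * -1). Shared: x=-9. PCs: A@3 B@0 C@1
Step 5: thread C executes C2 (x = x - 1). Shared: x=-10. PCs: A@3 B@0 C@2
Step 6: thread C executes C3 (x = 8). Shared: x=8. PCs: A@3 B@0 C@3
Step 7: thread B executes B1 (x = x * 2). Shared: x=16. PCs: A@3 B@1 C@3
Step 8: thread C executes C4 (x = x). Shared: x=16. PCs: A@3 B@1 C@4
Step 9: thread B executes B2 (x = x + 2). Shared: x=18. PCs: A@3 B@2 C@4
Step 10: thread B executes B3 (x = x + 4). Shared: x=22. PCs: A@3 B@3 C@4
Step 11: thread B executes B4 (x = x * 2). Shared: x=44. PCs: A@3 B@4 C@4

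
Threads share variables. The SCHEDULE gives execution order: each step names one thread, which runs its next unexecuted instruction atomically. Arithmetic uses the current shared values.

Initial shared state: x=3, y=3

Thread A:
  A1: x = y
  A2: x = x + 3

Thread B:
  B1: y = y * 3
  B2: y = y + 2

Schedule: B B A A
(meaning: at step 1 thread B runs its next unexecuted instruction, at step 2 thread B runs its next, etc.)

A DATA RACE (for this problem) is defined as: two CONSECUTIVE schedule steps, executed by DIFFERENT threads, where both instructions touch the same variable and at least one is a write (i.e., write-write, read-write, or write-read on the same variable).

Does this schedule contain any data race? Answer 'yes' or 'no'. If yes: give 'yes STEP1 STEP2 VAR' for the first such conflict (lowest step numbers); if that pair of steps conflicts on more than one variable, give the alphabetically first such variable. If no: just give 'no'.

Answer: yes 2 3 y

Derivation:
Steps 1,2: same thread (B). No race.
Steps 2,3: B(y = y + 2) vs A(x = y). RACE on y (W-R).
Steps 3,4: same thread (A). No race.
First conflict at steps 2,3.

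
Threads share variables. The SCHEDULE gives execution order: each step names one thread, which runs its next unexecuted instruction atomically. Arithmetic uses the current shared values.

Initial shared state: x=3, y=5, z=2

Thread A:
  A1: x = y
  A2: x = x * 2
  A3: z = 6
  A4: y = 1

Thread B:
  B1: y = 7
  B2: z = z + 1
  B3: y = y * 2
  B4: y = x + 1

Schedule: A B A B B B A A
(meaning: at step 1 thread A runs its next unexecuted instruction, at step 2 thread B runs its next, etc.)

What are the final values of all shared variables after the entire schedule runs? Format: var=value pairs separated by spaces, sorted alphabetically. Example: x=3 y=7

Answer: x=10 y=1 z=6

Derivation:
Step 1: thread A executes A1 (x = y). Shared: x=5 y=5 z=2. PCs: A@1 B@0
Step 2: thread B executes B1 (y = 7). Shared: x=5 y=7 z=2. PCs: A@1 B@1
Step 3: thread A executes A2 (x = x * 2). Shared: x=10 y=7 z=2. PCs: A@2 B@1
Step 4: thread B executes B2 (z = z + 1). Shared: x=10 y=7 z=3. PCs: A@2 B@2
Step 5: thread B executes B3 (y = y * 2). Shared: x=10 y=14 z=3. PCs: A@2 B@3
Step 6: thread B executes B4 (y = x + 1). Shared: x=10 y=11 z=3. PCs: A@2 B@4
Step 7: thread A executes A3 (z = 6). Shared: x=10 y=11 z=6. PCs: A@3 B@4
Step 8: thread A executes A4 (y = 1). Shared: x=10 y=1 z=6. PCs: A@4 B@4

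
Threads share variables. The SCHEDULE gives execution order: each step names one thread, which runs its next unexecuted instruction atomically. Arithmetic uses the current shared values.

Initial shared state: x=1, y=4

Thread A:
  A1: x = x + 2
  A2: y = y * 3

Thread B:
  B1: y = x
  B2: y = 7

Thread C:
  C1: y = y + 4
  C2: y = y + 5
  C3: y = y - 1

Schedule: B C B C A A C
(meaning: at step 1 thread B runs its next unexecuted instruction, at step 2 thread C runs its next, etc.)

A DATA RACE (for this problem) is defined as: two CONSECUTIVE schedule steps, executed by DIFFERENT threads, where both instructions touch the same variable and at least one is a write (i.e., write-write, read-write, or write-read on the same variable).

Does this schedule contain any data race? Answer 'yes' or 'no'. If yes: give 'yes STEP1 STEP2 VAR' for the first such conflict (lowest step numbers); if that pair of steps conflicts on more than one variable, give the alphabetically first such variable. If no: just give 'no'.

Steps 1,2: B(y = x) vs C(y = y + 4). RACE on y (W-W).
Steps 2,3: C(y = y + 4) vs B(y = 7). RACE on y (W-W).
Steps 3,4: B(y = 7) vs C(y = y + 5). RACE on y (W-W).
Steps 4,5: C(r=y,w=y) vs A(r=x,w=x). No conflict.
Steps 5,6: same thread (A). No race.
Steps 6,7: A(y = y * 3) vs C(y = y - 1). RACE on y (W-W).
First conflict at steps 1,2.

Answer: yes 1 2 y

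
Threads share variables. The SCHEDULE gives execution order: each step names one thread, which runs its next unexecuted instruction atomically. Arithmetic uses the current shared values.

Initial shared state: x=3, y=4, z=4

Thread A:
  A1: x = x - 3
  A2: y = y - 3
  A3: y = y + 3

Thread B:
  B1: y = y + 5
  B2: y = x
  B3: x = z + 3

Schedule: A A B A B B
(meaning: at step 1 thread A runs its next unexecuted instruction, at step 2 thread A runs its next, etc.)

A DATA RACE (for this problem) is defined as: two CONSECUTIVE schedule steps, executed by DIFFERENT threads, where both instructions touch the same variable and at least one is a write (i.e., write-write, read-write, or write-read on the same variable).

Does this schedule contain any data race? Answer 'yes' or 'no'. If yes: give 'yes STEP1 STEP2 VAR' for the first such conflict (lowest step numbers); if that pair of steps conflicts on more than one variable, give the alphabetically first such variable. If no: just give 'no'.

Answer: yes 2 3 y

Derivation:
Steps 1,2: same thread (A). No race.
Steps 2,3: A(y = y - 3) vs B(y = y + 5). RACE on y (W-W).
Steps 3,4: B(y = y + 5) vs A(y = y + 3). RACE on y (W-W).
Steps 4,5: A(y = y + 3) vs B(y = x). RACE on y (W-W).
Steps 5,6: same thread (B). No race.
First conflict at steps 2,3.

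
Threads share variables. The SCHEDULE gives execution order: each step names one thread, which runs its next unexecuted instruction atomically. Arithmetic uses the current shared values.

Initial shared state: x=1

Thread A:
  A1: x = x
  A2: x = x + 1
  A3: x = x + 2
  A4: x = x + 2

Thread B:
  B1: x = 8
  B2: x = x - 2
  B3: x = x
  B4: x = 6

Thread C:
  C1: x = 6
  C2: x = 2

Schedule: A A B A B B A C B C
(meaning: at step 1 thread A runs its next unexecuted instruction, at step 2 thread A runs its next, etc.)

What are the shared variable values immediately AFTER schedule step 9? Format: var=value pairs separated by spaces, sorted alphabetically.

Answer: x=6

Derivation:
Step 1: thread A executes A1 (x = x). Shared: x=1. PCs: A@1 B@0 C@0
Step 2: thread A executes A2 (x = x + 1). Shared: x=2. PCs: A@2 B@0 C@0
Step 3: thread B executes B1 (x = 8). Shared: x=8. PCs: A@2 B@1 C@0
Step 4: thread A executes A3 (x = x + 2). Shared: x=10. PCs: A@3 B@1 C@0
Step 5: thread B executes B2 (x = x - 2). Shared: x=8. PCs: A@3 B@2 C@0
Step 6: thread B executes B3 (x = x). Shared: x=8. PCs: A@3 B@3 C@0
Step 7: thread A executes A4 (x = x + 2). Shared: x=10. PCs: A@4 B@3 C@0
Step 8: thread C executes C1 (x = 6). Shared: x=6. PCs: A@4 B@3 C@1
Step 9: thread B executes B4 (x = 6). Shared: x=6. PCs: A@4 B@4 C@1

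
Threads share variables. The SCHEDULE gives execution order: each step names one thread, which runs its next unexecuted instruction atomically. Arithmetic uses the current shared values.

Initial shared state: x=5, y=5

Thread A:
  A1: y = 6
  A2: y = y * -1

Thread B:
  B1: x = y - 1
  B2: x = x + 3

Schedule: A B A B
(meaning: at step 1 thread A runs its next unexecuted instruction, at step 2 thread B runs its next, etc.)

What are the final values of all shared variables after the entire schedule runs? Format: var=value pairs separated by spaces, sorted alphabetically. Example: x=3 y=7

Answer: x=8 y=-6

Derivation:
Step 1: thread A executes A1 (y = 6). Shared: x=5 y=6. PCs: A@1 B@0
Step 2: thread B executes B1 (x = y - 1). Shared: x=5 y=6. PCs: A@1 B@1
Step 3: thread A executes A2 (y = y * -1). Shared: x=5 y=-6. PCs: A@2 B@1
Step 4: thread B executes B2 (x = x + 3). Shared: x=8 y=-6. PCs: A@2 B@2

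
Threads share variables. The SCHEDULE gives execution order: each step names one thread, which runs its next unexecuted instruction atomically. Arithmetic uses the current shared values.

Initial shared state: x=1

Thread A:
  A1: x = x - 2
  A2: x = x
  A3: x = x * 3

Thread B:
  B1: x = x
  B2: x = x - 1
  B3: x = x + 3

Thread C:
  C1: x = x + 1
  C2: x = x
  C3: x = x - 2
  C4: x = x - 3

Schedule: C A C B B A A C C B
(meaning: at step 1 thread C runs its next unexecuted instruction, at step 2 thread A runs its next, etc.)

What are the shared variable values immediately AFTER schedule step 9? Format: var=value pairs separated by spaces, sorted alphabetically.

Answer: x=-8

Derivation:
Step 1: thread C executes C1 (x = x + 1). Shared: x=2. PCs: A@0 B@0 C@1
Step 2: thread A executes A1 (x = x - 2). Shared: x=0. PCs: A@1 B@0 C@1
Step 3: thread C executes C2 (x = x). Shared: x=0. PCs: A@1 B@0 C@2
Step 4: thread B executes B1 (x = x). Shared: x=0. PCs: A@1 B@1 C@2
Step 5: thread B executes B2 (x = x - 1). Shared: x=-1. PCs: A@1 B@2 C@2
Step 6: thread A executes A2 (x = x). Shared: x=-1. PCs: A@2 B@2 C@2
Step 7: thread A executes A3 (x = x * 3). Shared: x=-3. PCs: A@3 B@2 C@2
Step 8: thread C executes C3 (x = x - 2). Shared: x=-5. PCs: A@3 B@2 C@3
Step 9: thread C executes C4 (x = x - 3). Shared: x=-8. PCs: A@3 B@2 C@4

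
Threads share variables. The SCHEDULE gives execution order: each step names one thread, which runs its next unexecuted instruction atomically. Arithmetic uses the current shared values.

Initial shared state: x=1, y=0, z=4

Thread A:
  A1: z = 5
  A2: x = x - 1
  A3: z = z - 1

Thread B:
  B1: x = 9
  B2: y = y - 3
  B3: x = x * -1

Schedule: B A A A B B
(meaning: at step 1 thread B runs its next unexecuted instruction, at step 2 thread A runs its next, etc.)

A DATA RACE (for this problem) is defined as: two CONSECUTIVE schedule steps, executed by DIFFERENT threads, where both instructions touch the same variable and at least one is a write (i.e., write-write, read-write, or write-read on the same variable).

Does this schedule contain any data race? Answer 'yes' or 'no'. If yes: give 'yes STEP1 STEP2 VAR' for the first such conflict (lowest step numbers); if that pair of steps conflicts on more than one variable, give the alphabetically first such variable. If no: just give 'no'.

Steps 1,2: B(r=-,w=x) vs A(r=-,w=z). No conflict.
Steps 2,3: same thread (A). No race.
Steps 3,4: same thread (A). No race.
Steps 4,5: A(r=z,w=z) vs B(r=y,w=y). No conflict.
Steps 5,6: same thread (B). No race.

Answer: no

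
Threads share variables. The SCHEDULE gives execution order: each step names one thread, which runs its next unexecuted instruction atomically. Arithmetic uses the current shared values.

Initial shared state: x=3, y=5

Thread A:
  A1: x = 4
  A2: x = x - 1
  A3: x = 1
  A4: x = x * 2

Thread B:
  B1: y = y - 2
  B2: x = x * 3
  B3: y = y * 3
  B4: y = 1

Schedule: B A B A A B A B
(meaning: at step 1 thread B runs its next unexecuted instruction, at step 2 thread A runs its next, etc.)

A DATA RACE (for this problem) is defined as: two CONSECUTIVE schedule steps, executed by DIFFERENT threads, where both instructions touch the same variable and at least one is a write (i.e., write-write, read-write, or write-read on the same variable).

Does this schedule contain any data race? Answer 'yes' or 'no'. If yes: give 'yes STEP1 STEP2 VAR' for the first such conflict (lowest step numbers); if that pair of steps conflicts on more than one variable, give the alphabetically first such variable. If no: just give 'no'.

Answer: yes 2 3 x

Derivation:
Steps 1,2: B(r=y,w=y) vs A(r=-,w=x). No conflict.
Steps 2,3: A(x = 4) vs B(x = x * 3). RACE on x (W-W).
Steps 3,4: B(x = x * 3) vs A(x = x - 1). RACE on x (W-W).
Steps 4,5: same thread (A). No race.
Steps 5,6: A(r=-,w=x) vs B(r=y,w=y). No conflict.
Steps 6,7: B(r=y,w=y) vs A(r=x,w=x). No conflict.
Steps 7,8: A(r=x,w=x) vs B(r=-,w=y). No conflict.
First conflict at steps 2,3.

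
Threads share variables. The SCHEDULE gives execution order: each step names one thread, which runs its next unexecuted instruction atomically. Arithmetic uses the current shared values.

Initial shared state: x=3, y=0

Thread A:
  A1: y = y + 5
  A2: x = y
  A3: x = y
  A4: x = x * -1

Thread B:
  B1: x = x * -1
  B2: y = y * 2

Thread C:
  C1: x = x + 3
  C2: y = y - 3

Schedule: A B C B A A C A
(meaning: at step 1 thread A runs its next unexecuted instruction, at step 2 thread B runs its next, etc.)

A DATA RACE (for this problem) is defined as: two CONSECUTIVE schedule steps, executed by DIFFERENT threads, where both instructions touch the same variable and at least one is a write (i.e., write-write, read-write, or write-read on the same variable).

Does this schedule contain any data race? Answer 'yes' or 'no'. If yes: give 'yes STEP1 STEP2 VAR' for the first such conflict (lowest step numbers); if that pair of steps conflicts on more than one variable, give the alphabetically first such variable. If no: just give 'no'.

Steps 1,2: A(r=y,w=y) vs B(r=x,w=x). No conflict.
Steps 2,3: B(x = x * -1) vs C(x = x + 3). RACE on x (W-W).
Steps 3,4: C(r=x,w=x) vs B(r=y,w=y). No conflict.
Steps 4,5: B(y = y * 2) vs A(x = y). RACE on y (W-R).
Steps 5,6: same thread (A). No race.
Steps 6,7: A(x = y) vs C(y = y - 3). RACE on y (R-W).
Steps 7,8: C(r=y,w=y) vs A(r=x,w=x). No conflict.
First conflict at steps 2,3.

Answer: yes 2 3 x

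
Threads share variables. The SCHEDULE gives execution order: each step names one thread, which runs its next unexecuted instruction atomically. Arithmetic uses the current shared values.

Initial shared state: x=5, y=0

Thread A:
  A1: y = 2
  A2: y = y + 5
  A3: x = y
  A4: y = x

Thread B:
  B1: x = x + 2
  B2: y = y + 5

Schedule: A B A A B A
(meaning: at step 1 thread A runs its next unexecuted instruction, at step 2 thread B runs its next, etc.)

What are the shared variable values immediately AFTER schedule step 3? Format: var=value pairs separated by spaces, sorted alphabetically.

Step 1: thread A executes A1 (y = 2). Shared: x=5 y=2. PCs: A@1 B@0
Step 2: thread B executes B1 (x = x + 2). Shared: x=7 y=2. PCs: A@1 B@1
Step 3: thread A executes A2 (y = y + 5). Shared: x=7 y=7. PCs: A@2 B@1

Answer: x=7 y=7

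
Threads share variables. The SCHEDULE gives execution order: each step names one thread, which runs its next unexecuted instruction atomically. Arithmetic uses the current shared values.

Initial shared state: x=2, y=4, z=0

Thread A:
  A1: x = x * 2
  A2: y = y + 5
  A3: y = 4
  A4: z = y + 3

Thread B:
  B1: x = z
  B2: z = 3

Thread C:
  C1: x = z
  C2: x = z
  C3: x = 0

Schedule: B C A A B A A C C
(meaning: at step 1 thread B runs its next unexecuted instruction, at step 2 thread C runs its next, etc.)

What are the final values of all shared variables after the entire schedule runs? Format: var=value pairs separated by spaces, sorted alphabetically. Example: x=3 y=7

Step 1: thread B executes B1 (x = z). Shared: x=0 y=4 z=0. PCs: A@0 B@1 C@0
Step 2: thread C executes C1 (x = z). Shared: x=0 y=4 z=0. PCs: A@0 B@1 C@1
Step 3: thread A executes A1 (x = x * 2). Shared: x=0 y=4 z=0. PCs: A@1 B@1 C@1
Step 4: thread A executes A2 (y = y + 5). Shared: x=0 y=9 z=0. PCs: A@2 B@1 C@1
Step 5: thread B executes B2 (z = 3). Shared: x=0 y=9 z=3. PCs: A@2 B@2 C@1
Step 6: thread A executes A3 (y = 4). Shared: x=0 y=4 z=3. PCs: A@3 B@2 C@1
Step 7: thread A executes A4 (z = y + 3). Shared: x=0 y=4 z=7. PCs: A@4 B@2 C@1
Step 8: thread C executes C2 (x = z). Shared: x=7 y=4 z=7. PCs: A@4 B@2 C@2
Step 9: thread C executes C3 (x = 0). Shared: x=0 y=4 z=7. PCs: A@4 B@2 C@3

Answer: x=0 y=4 z=7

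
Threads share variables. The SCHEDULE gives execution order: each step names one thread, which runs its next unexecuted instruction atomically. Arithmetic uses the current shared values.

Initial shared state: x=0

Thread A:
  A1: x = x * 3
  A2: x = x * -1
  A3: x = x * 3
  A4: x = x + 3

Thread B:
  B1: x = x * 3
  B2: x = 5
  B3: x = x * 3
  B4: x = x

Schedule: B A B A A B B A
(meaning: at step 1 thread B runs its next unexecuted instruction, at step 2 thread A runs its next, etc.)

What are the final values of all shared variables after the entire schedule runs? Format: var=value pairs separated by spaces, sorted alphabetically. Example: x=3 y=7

Answer: x=-42

Derivation:
Step 1: thread B executes B1 (x = x * 3). Shared: x=0. PCs: A@0 B@1
Step 2: thread A executes A1 (x = x * 3). Shared: x=0. PCs: A@1 B@1
Step 3: thread B executes B2 (x = 5). Shared: x=5. PCs: A@1 B@2
Step 4: thread A executes A2 (x = x * -1). Shared: x=-5. PCs: A@2 B@2
Step 5: thread A executes A3 (x = x * 3). Shared: x=-15. PCs: A@3 B@2
Step 6: thread B executes B3 (x = x * 3). Shared: x=-45. PCs: A@3 B@3
Step 7: thread B executes B4 (x = x). Shared: x=-45. PCs: A@3 B@4
Step 8: thread A executes A4 (x = x + 3). Shared: x=-42. PCs: A@4 B@4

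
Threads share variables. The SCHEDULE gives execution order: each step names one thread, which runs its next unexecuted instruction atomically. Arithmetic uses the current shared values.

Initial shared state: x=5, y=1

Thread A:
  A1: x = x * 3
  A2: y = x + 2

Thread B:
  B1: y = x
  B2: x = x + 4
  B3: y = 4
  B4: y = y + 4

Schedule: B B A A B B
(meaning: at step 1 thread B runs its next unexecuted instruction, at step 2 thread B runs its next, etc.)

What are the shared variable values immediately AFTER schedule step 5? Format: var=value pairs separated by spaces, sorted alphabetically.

Answer: x=27 y=4

Derivation:
Step 1: thread B executes B1 (y = x). Shared: x=5 y=5. PCs: A@0 B@1
Step 2: thread B executes B2 (x = x + 4). Shared: x=9 y=5. PCs: A@0 B@2
Step 3: thread A executes A1 (x = x * 3). Shared: x=27 y=5. PCs: A@1 B@2
Step 4: thread A executes A2 (y = x + 2). Shared: x=27 y=29. PCs: A@2 B@2
Step 5: thread B executes B3 (y = 4). Shared: x=27 y=4. PCs: A@2 B@3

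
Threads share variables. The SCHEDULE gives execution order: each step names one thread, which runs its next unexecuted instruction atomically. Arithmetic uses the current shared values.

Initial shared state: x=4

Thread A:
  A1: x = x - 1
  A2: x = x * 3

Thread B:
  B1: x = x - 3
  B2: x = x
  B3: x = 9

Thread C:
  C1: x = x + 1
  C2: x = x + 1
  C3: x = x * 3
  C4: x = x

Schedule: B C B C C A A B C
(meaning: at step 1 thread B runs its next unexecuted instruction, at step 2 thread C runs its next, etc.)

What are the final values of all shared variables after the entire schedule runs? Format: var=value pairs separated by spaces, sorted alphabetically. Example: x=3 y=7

Answer: x=9

Derivation:
Step 1: thread B executes B1 (x = x - 3). Shared: x=1. PCs: A@0 B@1 C@0
Step 2: thread C executes C1 (x = x + 1). Shared: x=2. PCs: A@0 B@1 C@1
Step 3: thread B executes B2 (x = x). Shared: x=2. PCs: A@0 B@2 C@1
Step 4: thread C executes C2 (x = x + 1). Shared: x=3. PCs: A@0 B@2 C@2
Step 5: thread C executes C3 (x = x * 3). Shared: x=9. PCs: A@0 B@2 C@3
Step 6: thread A executes A1 (x = x - 1). Shared: x=8. PCs: A@1 B@2 C@3
Step 7: thread A executes A2 (x = x * 3). Shared: x=24. PCs: A@2 B@2 C@3
Step 8: thread B executes B3 (x = 9). Shared: x=9. PCs: A@2 B@3 C@3
Step 9: thread C executes C4 (x = x). Shared: x=9. PCs: A@2 B@3 C@4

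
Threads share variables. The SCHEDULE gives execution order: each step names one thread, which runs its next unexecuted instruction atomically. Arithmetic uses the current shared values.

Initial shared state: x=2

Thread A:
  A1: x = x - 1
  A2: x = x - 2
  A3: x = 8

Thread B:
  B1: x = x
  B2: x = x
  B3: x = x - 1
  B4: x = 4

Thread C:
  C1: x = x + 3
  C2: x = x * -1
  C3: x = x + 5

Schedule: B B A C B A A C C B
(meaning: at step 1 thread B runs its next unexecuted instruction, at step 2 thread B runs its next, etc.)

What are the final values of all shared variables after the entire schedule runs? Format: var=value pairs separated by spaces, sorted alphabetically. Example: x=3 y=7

Answer: x=4

Derivation:
Step 1: thread B executes B1 (x = x). Shared: x=2. PCs: A@0 B@1 C@0
Step 2: thread B executes B2 (x = x). Shared: x=2. PCs: A@0 B@2 C@0
Step 3: thread A executes A1 (x = x - 1). Shared: x=1. PCs: A@1 B@2 C@0
Step 4: thread C executes C1 (x = x + 3). Shared: x=4. PCs: A@1 B@2 C@1
Step 5: thread B executes B3 (x = x - 1). Shared: x=3. PCs: A@1 B@3 C@1
Step 6: thread A executes A2 (x = x - 2). Shared: x=1. PCs: A@2 B@3 C@1
Step 7: thread A executes A3 (x = 8). Shared: x=8. PCs: A@3 B@3 C@1
Step 8: thread C executes C2 (x = x * -1). Shared: x=-8. PCs: A@3 B@3 C@2
Step 9: thread C executes C3 (x = x + 5). Shared: x=-3. PCs: A@3 B@3 C@3
Step 10: thread B executes B4 (x = 4). Shared: x=4. PCs: A@3 B@4 C@3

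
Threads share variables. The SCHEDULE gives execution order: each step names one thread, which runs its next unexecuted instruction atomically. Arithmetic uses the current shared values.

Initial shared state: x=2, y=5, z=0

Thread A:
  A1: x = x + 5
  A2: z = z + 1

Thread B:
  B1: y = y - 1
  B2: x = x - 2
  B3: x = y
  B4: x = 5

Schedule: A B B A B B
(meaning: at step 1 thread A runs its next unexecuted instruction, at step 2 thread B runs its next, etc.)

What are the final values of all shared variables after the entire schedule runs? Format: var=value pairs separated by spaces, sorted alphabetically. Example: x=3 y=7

Answer: x=5 y=4 z=1

Derivation:
Step 1: thread A executes A1 (x = x + 5). Shared: x=7 y=5 z=0. PCs: A@1 B@0
Step 2: thread B executes B1 (y = y - 1). Shared: x=7 y=4 z=0. PCs: A@1 B@1
Step 3: thread B executes B2 (x = x - 2). Shared: x=5 y=4 z=0. PCs: A@1 B@2
Step 4: thread A executes A2 (z = z + 1). Shared: x=5 y=4 z=1. PCs: A@2 B@2
Step 5: thread B executes B3 (x = y). Shared: x=4 y=4 z=1. PCs: A@2 B@3
Step 6: thread B executes B4 (x = 5). Shared: x=5 y=4 z=1. PCs: A@2 B@4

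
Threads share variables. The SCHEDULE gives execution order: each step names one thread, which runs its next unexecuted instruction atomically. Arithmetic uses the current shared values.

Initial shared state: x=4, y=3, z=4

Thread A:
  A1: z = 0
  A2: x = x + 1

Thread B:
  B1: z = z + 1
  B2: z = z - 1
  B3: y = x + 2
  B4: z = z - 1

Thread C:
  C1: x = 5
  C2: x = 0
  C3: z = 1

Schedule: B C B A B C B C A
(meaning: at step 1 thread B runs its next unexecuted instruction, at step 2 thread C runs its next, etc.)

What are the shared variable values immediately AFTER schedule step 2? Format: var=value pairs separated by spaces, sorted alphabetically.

Answer: x=5 y=3 z=5

Derivation:
Step 1: thread B executes B1 (z = z + 1). Shared: x=4 y=3 z=5. PCs: A@0 B@1 C@0
Step 2: thread C executes C1 (x = 5). Shared: x=5 y=3 z=5. PCs: A@0 B@1 C@1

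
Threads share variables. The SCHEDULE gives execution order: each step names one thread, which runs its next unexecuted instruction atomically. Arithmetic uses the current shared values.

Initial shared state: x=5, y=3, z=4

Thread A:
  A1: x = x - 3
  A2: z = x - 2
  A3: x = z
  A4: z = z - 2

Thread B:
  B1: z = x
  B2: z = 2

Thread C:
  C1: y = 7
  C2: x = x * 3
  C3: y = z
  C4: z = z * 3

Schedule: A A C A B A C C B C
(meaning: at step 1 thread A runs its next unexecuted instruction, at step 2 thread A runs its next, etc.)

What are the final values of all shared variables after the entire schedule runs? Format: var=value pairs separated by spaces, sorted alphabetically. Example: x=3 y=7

Step 1: thread A executes A1 (x = x - 3). Shared: x=2 y=3 z=4. PCs: A@1 B@0 C@0
Step 2: thread A executes A2 (z = x - 2). Shared: x=2 y=3 z=0. PCs: A@2 B@0 C@0
Step 3: thread C executes C1 (y = 7). Shared: x=2 y=7 z=0. PCs: A@2 B@0 C@1
Step 4: thread A executes A3 (x = z). Shared: x=0 y=7 z=0. PCs: A@3 B@0 C@1
Step 5: thread B executes B1 (z = x). Shared: x=0 y=7 z=0. PCs: A@3 B@1 C@1
Step 6: thread A executes A4 (z = z - 2). Shared: x=0 y=7 z=-2. PCs: A@4 B@1 C@1
Step 7: thread C executes C2 (x = x * 3). Shared: x=0 y=7 z=-2. PCs: A@4 B@1 C@2
Step 8: thread C executes C3 (y = z). Shared: x=0 y=-2 z=-2. PCs: A@4 B@1 C@3
Step 9: thread B executes B2 (z = 2). Shared: x=0 y=-2 z=2. PCs: A@4 B@2 C@3
Step 10: thread C executes C4 (z = z * 3). Shared: x=0 y=-2 z=6. PCs: A@4 B@2 C@4

Answer: x=0 y=-2 z=6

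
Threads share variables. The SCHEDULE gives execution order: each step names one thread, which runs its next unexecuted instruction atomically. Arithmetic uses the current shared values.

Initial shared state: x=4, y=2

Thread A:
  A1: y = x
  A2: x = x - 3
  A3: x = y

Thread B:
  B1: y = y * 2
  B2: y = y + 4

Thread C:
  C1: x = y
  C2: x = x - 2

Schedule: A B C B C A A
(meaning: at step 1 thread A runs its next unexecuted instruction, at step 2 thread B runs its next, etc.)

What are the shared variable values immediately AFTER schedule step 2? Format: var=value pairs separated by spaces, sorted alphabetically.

Answer: x=4 y=8

Derivation:
Step 1: thread A executes A1 (y = x). Shared: x=4 y=4. PCs: A@1 B@0 C@0
Step 2: thread B executes B1 (y = y * 2). Shared: x=4 y=8. PCs: A@1 B@1 C@0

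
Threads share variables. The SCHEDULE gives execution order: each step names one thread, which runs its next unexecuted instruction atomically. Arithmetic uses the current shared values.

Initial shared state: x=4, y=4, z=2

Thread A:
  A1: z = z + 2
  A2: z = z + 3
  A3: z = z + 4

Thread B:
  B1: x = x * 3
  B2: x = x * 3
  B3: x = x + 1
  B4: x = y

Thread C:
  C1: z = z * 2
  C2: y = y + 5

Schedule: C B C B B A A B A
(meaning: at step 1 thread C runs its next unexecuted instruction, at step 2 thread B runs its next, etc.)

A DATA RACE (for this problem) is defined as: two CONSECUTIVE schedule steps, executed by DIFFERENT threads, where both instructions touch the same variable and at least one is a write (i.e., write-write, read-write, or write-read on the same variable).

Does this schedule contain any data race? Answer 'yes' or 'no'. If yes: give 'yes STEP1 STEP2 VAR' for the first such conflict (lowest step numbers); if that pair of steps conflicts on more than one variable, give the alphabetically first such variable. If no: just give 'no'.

Steps 1,2: C(r=z,w=z) vs B(r=x,w=x). No conflict.
Steps 2,3: B(r=x,w=x) vs C(r=y,w=y). No conflict.
Steps 3,4: C(r=y,w=y) vs B(r=x,w=x). No conflict.
Steps 4,5: same thread (B). No race.
Steps 5,6: B(r=x,w=x) vs A(r=z,w=z). No conflict.
Steps 6,7: same thread (A). No race.
Steps 7,8: A(r=z,w=z) vs B(r=y,w=x). No conflict.
Steps 8,9: B(r=y,w=x) vs A(r=z,w=z). No conflict.

Answer: no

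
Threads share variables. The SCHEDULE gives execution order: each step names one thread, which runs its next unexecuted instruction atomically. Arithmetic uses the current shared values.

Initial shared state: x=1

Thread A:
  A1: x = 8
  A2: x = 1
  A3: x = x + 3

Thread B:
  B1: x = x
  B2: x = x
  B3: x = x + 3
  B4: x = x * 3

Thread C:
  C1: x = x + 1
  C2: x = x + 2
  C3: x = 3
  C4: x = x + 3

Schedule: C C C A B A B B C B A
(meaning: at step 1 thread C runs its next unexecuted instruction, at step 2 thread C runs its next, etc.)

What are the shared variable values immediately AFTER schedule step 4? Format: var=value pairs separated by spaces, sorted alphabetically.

Step 1: thread C executes C1 (x = x + 1). Shared: x=2. PCs: A@0 B@0 C@1
Step 2: thread C executes C2 (x = x + 2). Shared: x=4. PCs: A@0 B@0 C@2
Step 3: thread C executes C3 (x = 3). Shared: x=3. PCs: A@0 B@0 C@3
Step 4: thread A executes A1 (x = 8). Shared: x=8. PCs: A@1 B@0 C@3

Answer: x=8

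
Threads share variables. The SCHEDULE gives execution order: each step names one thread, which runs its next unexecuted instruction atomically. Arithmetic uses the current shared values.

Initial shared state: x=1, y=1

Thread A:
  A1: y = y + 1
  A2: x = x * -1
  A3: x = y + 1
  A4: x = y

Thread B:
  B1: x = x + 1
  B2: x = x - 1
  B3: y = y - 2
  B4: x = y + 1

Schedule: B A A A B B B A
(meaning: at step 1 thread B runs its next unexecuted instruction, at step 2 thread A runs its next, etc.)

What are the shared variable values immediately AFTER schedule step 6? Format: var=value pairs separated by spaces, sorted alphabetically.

Step 1: thread B executes B1 (x = x + 1). Shared: x=2 y=1. PCs: A@0 B@1
Step 2: thread A executes A1 (y = y + 1). Shared: x=2 y=2. PCs: A@1 B@1
Step 3: thread A executes A2 (x = x * -1). Shared: x=-2 y=2. PCs: A@2 B@1
Step 4: thread A executes A3 (x = y + 1). Shared: x=3 y=2. PCs: A@3 B@1
Step 5: thread B executes B2 (x = x - 1). Shared: x=2 y=2. PCs: A@3 B@2
Step 6: thread B executes B3 (y = y - 2). Shared: x=2 y=0. PCs: A@3 B@3

Answer: x=2 y=0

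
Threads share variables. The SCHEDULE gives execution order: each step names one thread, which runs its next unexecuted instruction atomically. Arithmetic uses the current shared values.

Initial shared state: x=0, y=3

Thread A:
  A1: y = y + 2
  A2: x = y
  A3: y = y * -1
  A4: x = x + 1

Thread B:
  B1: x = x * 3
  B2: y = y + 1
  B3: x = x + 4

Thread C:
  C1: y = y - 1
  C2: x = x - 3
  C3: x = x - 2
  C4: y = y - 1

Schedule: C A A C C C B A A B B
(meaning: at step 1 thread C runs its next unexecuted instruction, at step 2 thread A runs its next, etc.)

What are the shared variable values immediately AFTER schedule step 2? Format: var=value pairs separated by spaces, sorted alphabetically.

Answer: x=0 y=4

Derivation:
Step 1: thread C executes C1 (y = y - 1). Shared: x=0 y=2. PCs: A@0 B@0 C@1
Step 2: thread A executes A1 (y = y + 2). Shared: x=0 y=4. PCs: A@1 B@0 C@1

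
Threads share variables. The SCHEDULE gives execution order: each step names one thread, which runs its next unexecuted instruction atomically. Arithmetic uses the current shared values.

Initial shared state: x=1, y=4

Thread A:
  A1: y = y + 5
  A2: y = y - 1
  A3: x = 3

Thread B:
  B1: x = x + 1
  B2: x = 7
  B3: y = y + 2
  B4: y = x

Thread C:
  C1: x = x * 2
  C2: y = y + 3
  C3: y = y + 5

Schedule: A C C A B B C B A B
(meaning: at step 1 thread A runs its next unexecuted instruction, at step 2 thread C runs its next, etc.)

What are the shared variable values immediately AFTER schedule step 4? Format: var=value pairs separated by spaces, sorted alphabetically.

Answer: x=2 y=11

Derivation:
Step 1: thread A executes A1 (y = y + 5). Shared: x=1 y=9. PCs: A@1 B@0 C@0
Step 2: thread C executes C1 (x = x * 2). Shared: x=2 y=9. PCs: A@1 B@0 C@1
Step 3: thread C executes C2 (y = y + 3). Shared: x=2 y=12. PCs: A@1 B@0 C@2
Step 4: thread A executes A2 (y = y - 1). Shared: x=2 y=11. PCs: A@2 B@0 C@2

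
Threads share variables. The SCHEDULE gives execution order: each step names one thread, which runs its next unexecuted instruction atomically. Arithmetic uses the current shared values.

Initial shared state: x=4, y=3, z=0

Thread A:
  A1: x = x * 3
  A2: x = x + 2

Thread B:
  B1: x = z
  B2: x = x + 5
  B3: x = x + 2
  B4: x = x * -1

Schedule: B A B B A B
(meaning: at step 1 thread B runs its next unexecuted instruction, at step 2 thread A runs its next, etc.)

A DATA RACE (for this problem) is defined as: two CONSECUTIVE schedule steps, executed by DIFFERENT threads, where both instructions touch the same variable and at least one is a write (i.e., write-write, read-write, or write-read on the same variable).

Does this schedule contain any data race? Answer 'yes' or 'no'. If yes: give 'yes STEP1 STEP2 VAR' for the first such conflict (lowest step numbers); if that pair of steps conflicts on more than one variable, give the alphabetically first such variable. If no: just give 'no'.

Steps 1,2: B(x = z) vs A(x = x * 3). RACE on x (W-W).
Steps 2,3: A(x = x * 3) vs B(x = x + 5). RACE on x (W-W).
Steps 3,4: same thread (B). No race.
Steps 4,5: B(x = x + 2) vs A(x = x + 2). RACE on x (W-W).
Steps 5,6: A(x = x + 2) vs B(x = x * -1). RACE on x (W-W).
First conflict at steps 1,2.

Answer: yes 1 2 x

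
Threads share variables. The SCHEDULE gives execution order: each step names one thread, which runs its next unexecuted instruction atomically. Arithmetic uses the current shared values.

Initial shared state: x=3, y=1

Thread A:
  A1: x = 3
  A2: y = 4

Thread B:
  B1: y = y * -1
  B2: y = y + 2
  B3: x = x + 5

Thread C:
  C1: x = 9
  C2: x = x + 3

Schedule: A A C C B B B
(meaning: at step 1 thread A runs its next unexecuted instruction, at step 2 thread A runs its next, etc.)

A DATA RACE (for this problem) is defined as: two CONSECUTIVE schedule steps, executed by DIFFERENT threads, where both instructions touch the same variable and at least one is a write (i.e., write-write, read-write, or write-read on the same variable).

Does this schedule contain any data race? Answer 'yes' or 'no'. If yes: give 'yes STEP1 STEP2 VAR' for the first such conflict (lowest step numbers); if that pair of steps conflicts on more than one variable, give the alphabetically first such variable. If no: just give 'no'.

Answer: no

Derivation:
Steps 1,2: same thread (A). No race.
Steps 2,3: A(r=-,w=y) vs C(r=-,w=x). No conflict.
Steps 3,4: same thread (C). No race.
Steps 4,5: C(r=x,w=x) vs B(r=y,w=y). No conflict.
Steps 5,6: same thread (B). No race.
Steps 6,7: same thread (B). No race.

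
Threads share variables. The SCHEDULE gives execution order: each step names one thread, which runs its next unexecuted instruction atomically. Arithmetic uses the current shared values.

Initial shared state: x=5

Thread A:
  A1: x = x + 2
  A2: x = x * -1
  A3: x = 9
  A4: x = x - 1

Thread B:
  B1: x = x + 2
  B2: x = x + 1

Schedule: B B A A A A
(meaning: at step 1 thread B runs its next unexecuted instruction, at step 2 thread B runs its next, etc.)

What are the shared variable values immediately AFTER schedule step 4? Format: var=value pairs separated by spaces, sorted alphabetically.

Step 1: thread B executes B1 (x = x + 2). Shared: x=7. PCs: A@0 B@1
Step 2: thread B executes B2 (x = x + 1). Shared: x=8. PCs: A@0 B@2
Step 3: thread A executes A1 (x = x + 2). Shared: x=10. PCs: A@1 B@2
Step 4: thread A executes A2 (x = x * -1). Shared: x=-10. PCs: A@2 B@2

Answer: x=-10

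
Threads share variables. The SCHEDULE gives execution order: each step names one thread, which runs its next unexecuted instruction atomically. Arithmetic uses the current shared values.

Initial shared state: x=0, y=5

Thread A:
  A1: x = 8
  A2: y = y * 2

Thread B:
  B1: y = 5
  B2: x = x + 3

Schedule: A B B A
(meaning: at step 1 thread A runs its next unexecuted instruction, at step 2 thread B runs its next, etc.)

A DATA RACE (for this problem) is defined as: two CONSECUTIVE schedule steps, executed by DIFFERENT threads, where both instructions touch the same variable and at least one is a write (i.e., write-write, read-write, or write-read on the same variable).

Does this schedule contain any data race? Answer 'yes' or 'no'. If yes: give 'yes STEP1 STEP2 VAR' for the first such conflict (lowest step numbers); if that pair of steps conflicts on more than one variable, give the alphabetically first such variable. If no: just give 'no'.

Steps 1,2: A(r=-,w=x) vs B(r=-,w=y). No conflict.
Steps 2,3: same thread (B). No race.
Steps 3,4: B(r=x,w=x) vs A(r=y,w=y). No conflict.

Answer: no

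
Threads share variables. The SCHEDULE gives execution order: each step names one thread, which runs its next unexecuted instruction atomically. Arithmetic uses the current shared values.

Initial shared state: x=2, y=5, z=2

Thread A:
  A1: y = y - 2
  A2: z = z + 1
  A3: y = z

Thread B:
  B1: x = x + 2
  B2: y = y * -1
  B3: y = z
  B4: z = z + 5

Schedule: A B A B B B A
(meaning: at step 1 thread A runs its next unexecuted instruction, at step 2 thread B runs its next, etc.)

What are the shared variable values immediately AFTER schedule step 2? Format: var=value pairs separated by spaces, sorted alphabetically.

Step 1: thread A executes A1 (y = y - 2). Shared: x=2 y=3 z=2. PCs: A@1 B@0
Step 2: thread B executes B1 (x = x + 2). Shared: x=4 y=3 z=2. PCs: A@1 B@1

Answer: x=4 y=3 z=2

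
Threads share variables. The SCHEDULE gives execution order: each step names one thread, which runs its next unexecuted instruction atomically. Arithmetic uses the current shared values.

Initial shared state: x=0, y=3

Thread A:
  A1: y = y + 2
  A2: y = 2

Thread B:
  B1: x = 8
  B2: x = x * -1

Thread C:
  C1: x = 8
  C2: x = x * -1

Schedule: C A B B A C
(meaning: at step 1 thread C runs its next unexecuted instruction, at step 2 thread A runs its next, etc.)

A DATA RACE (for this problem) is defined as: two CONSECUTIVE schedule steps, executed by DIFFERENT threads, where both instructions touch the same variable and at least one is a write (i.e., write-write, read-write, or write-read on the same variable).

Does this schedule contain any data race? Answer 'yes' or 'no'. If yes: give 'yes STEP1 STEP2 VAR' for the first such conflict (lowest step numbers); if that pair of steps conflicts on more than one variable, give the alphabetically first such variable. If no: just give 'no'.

Steps 1,2: C(r=-,w=x) vs A(r=y,w=y). No conflict.
Steps 2,3: A(r=y,w=y) vs B(r=-,w=x). No conflict.
Steps 3,4: same thread (B). No race.
Steps 4,5: B(r=x,w=x) vs A(r=-,w=y). No conflict.
Steps 5,6: A(r=-,w=y) vs C(r=x,w=x). No conflict.

Answer: no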